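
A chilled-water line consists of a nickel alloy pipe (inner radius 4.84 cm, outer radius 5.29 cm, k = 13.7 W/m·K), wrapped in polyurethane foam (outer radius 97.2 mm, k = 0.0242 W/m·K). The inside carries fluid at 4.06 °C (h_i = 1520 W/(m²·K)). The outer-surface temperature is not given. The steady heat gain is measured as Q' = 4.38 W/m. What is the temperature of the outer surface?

T_out = 21.6 °C

Series resistances:
  R'_conv,in = 1/(2πr h) = 1/(2π·0.0484·1520) = 0.002163 m·K/W
  R'_nickel alloy = ln(0.0529/0.0484)/(2πk) = 0.08890/(2π·13.7) = 0.001033 m·K/W
  R'_polyurethane foam = ln(0.0972/0.0529)/(2πk) = 0.6084/(2π·0.0242) = 4.001 m·K/W
ΣR = 4.004 m·K/W
ΔT = Q'·ΣR = 4.38 × 4.004 = 17.54 K
Heat flows inward, so T_out = T_in + ΔT = 4.06 + 17.54 = 21.6 °C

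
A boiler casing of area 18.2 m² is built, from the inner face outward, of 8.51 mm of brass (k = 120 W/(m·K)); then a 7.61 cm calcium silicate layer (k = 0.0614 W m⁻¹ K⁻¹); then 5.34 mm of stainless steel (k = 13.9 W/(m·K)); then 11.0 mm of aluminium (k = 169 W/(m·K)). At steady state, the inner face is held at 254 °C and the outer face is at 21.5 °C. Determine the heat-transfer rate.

Q = 3410 W

Resistance network (inner→outer):
  R_brass = L/(kA) = 0.00851/(120·18.2) = 3.897×10^-6 K/W
  R_calcium silicate = L/(kA) = 0.0761/(0.0614·18.2) = 0.06810 K/W
  R_stainless steel = L/(kA) = 0.00534/(13.9·18.2) = 2.111×10^-5 K/W
  R_aluminium = L/(kA) = 0.0110/(169·18.2) = 3.576×10^-6 K/W
ΣR = 3.897×10^-6 + 0.06810 + 2.111×10^-5 + 3.576×10^-6 = 0.06813 K/W
Q = ΔT/ΣR = (254 °C − 21.5 °C)/0.06813 = 3410 W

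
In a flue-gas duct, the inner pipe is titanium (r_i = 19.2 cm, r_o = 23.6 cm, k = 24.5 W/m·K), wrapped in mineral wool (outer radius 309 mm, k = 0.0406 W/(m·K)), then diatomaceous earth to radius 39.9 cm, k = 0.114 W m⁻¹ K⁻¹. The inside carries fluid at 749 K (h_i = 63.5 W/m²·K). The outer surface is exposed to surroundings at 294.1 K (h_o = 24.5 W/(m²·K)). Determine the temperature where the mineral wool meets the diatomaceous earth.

Series thermal resistances, inner to outer:
  R'_conv,in = 1/(2πr h) = 1/(2π·0.192·63.5) = 0.01305 m·K/W
  R'_titanium = ln(0.236/0.192)/(2πk) = 0.2063/(2π·24.5) = 0.001340 m·K/W
  R'_mineral wool = ln(0.309/0.236)/(2πk) = 0.2695/(2π·0.0406) = 1.056 m·K/W
  R'_diatomaceous earth = ln(0.399/0.309)/(2πk) = 0.2556/(2π·0.114) = 0.3569 m·K/W
  R'_conv,out = 1/(2πr h) = 1/(2π·0.399·24.5) = 0.01628 m·K/W
ΣR = 0.01305 + 0.001340 + 1.056 + 0.3569 + 0.01628 = 1.444 m·K/W
Q' = ΔT/ΣR = (749 K − 294.1 K)/1.444 = 315.0 W/m
From the inner boundary to the mineral wool/diatomaceous earth interface, ΣR_partial = 1.070 m·K/W.
T_interface = T_in − Q'·ΣR_partial = 749 K − (315.0)(1.070) = 412 K

T = 412 K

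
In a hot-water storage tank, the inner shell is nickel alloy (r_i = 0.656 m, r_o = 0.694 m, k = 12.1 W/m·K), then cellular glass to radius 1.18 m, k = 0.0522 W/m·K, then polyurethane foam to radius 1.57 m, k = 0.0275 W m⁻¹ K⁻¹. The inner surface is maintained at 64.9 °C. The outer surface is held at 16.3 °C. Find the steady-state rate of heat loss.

Resistance network (inner→outer):
  R_nickel alloy = (1/0.656 − 1/0.694)/(4πk) = 0.08347/(4π·12.1) = 5.489×10^-4 K/W
  R_cellular glass = (1/0.694 − 1/1.18)/(4πk) = 0.5935/(4π·0.0522) = 0.9047 K/W
  R_polyurethane foam = (1/1.18 − 1/1.57)/(4πk) = 0.2105/(4π·0.0275) = 0.6092 K/W
ΣR = 5.489×10^-4 + 0.9047 + 0.6092 = 1.514 K/W
Q = ΔT/ΣR = (64.9 °C − 16.3 °C)/1.514 = 32.1 W

Q = 32.1 W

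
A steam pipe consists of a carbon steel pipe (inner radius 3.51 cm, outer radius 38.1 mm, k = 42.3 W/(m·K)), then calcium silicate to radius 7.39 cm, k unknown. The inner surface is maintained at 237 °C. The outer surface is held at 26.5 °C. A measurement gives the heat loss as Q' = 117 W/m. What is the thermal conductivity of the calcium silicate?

k = 0.0586 W/m·K

ΣR = ΔT/Q' = |237 − 26.5|/117 = 1.799 m·K/W
Known resistances:
  R'_carbon steel = ln(0.0381/0.0351)/(2πk) = 0.08201/(2π·42.3) = 3.086×10^-4 m·K/W
R_calcium silicate = ΣR − ΣR_known = 1.799 − 3.086×10^-4 = 1.799 m·K/W
ln(r₂/r₁)/(2πk) = 1.799 ⇒ k = 0.6625/(2π·1.799) = 0.0586 W/m·K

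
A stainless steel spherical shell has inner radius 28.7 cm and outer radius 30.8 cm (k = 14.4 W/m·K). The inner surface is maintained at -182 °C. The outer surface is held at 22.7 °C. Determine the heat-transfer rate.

Q = 156 kW

Q = 4πk·ΔT/(1/r₁ − 1/r₂) = 4π × 14.4 × 204.7 / (1/0.287 − 1/0.308) = 1.56×10^5 W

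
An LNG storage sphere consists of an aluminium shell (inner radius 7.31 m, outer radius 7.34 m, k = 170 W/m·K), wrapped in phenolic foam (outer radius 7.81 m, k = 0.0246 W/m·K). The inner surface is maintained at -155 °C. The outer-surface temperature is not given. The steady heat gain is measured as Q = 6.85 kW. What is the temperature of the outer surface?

Series resistances:
  R_aluminium = (1/7.31 − 1/7.34)/(4πk) = 5.591×10^-4/(4π·170) = 2.617×10^-7 K/W
  R_phenolic foam = (1/7.34 − 1/7.81)/(4πk) = 0.008199/(4π·0.0246) = 0.02652 K/W
ΣR = 0.02652 K/W
ΔT = Q·ΣR = 6850 × 0.02652 = 181.7 K
Heat flows inward, so T_out = T_in + ΔT = -155 + 181.7 = 26.7 °C

T_out = 26.7 °C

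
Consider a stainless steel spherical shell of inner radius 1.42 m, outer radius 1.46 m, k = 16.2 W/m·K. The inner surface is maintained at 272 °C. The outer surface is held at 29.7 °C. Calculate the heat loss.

Q = 2560 kW

Q = 4πk·ΔT/(1/r₁ − 1/r₂) = 4π × 16.2 × 242.3 / (1/1.42 − 1/1.46) = 2.56×10^6 W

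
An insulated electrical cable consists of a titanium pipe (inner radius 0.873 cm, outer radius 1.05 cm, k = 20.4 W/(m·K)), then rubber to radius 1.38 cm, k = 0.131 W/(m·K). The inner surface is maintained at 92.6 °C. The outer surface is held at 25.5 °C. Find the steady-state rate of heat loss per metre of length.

Series thermal resistances, inner to outer:
  R'_titanium = ln(0.0105/0.00873)/(2πk) = 0.1846/(2π·20.4) = 0.001440 m·K/W
  R'_rubber = ln(0.0138/0.0105)/(2πk) = 0.2733/(2π·0.131) = 0.3320 m·K/W
ΣR = 0.001440 + 0.3320 = 0.3334 m·K/W
Q' = ΔT/ΣR = (92.6 °C − 25.5 °C)/0.3334 = 201 W/m

Q' = 201 W/m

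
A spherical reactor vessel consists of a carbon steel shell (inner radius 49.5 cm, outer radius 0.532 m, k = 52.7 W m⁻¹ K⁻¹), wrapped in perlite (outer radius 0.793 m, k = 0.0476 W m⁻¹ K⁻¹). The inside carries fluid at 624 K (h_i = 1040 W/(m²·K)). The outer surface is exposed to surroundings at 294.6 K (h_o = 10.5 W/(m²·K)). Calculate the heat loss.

Series thermal resistances, inner to outer:
  R_conv,in = 1/(4πr²h) = 1/(4π·0.495²·1040) = 3.123×10^-4 K/W
  R_carbon steel = (1/0.495 − 1/0.532)/(4πk) = 0.1405/(4π·52.7) = 2.122×10^-4 K/W
  R_perlite = (1/0.532 − 1/0.793)/(4πk) = 0.6187/(4π·0.0476) = 1.034 K/W
  R_conv,out = 1/(4πr²h) = 1/(4π·0.793²·10.5) = 0.01205 K/W
ΣR = 3.123×10^-4 + 2.122×10^-4 + 1.034 + 0.01205 = 1.047 K/W
Q = ΔT/ΣR = (624 K − 294.6 K)/1.047 = 315 W

Q = 315 W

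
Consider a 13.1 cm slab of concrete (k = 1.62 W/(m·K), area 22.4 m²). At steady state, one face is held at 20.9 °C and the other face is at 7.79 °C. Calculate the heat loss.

Q = 3630 W

Q = kA·ΔT/L = 1.62 × 22.4 × |20.9 °C − 7.79 °C| / 0.131 = 3630 W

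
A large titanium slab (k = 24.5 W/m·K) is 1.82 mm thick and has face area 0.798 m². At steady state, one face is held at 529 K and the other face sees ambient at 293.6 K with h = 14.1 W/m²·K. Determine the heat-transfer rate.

Q = 2.65 kW

Resistance network (inner→outer):
  R_titanium = L/(kA) = 0.00182/(24.5·0.798) = 9.309×10^-5 K/W
  R_conv,out = 1/(hA) = 1/(14.1·0.798) = 0.08887 K/W
ΣR = 9.309×10^-5 + 0.08887 = 0.08896 K/W
Q = ΔT/ΣR = (529 K − 293.6 K)/0.08896 = 2650 W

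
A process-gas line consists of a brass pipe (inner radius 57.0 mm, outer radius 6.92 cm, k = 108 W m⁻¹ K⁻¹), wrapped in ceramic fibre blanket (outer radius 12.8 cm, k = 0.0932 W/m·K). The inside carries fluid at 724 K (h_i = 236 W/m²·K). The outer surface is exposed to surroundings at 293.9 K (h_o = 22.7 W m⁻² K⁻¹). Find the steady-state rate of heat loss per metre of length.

Series thermal resistances, inner to outer:
  R'_conv,in = 1/(2πr h) = 1/(2π·0.0570·236) = 0.01183 m·K/W
  R'_brass = ln(0.0692/0.0570)/(2πk) = 0.1939/(2π·108) = 2.858×10^-4 m·K/W
  R'_ceramic fibre blanket = ln(0.128/0.0692)/(2πk) = 0.6150/(2π·0.0932) = 1.050 m·K/W
  R'_conv,out = 1/(2πr h) = 1/(2π·0.128·22.7) = 0.05478 m·K/W
ΣR = 0.01183 + 2.858×10^-4 + 1.050 + 0.05478 = 1.117 m·K/W
Q' = ΔT/ΣR = (724 K − 293.9 K)/1.117 = 385 W/m

Q' = 385 W/m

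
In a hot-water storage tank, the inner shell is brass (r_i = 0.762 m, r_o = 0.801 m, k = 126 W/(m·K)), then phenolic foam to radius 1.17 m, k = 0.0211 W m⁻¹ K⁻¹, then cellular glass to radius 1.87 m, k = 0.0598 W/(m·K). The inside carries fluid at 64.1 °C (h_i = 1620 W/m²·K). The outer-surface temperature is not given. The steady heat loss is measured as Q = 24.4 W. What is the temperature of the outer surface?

Series resistances:
  R_conv,in = 1/(4πr²h) = 1/(4π·0.762²·1620) = 8.460×10^-5 K/W
  R_brass = (1/0.762 − 1/0.801)/(4πk) = 0.06390/(4π·126) = 4.035×10^-5 K/W
  R_phenolic foam = (1/0.801 − 1/1.17)/(4πk) = 0.3937/(4π·0.0211) = 1.485 K/W
  R_cellular glass = (1/1.17 − 1/1.87)/(4πk) = 0.3199/(4π·0.0598) = 0.4258 K/W
ΣR = 1.911 K/W
ΔT = Q·ΣR = 24.4 × 1.911 = 46.63 K
Heat flows outward, so T_out = T_in − ΔT = 64.1 − 46.63 = 17.5 °C

T_out = 17.5 °C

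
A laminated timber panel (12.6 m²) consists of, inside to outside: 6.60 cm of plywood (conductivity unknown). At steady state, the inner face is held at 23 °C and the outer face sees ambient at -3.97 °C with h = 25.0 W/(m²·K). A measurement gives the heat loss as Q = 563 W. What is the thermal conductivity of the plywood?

k = 0.117 W/m·K

ΣR = ΔT/Q = |23 − -3.97|/563 = 0.04790 K/W
Known resistances:
  R_conv,out = 1/(hA) = 1/(25.0·12.6) = 0.003175 K/W
R_plywood = ΣR − ΣR_known = 0.04790 − 0.003175 = 0.04473 K/W
L/(kA) = 0.04473 ⇒ k = 0.0660/(0.04473·12.6) = 0.117 W/m·K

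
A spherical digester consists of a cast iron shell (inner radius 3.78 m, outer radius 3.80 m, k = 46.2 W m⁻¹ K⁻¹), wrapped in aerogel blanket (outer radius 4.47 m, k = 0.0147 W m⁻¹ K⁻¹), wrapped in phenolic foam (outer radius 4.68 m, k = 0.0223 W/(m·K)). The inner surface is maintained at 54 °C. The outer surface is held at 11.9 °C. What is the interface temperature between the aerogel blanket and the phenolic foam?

Series thermal resistances, inner to outer:
  R_cast iron = (1/3.78 − 1/3.80)/(4πk) = 0.001392/(4π·46.2) = 2.398×10^-6 K/W
  R_aerogel blanket = (1/3.80 − 1/4.47)/(4πk) = 0.03944/(4π·0.0147) = 0.2135 K/W
  R_phenolic foam = (1/4.47 − 1/4.68)/(4πk) = 0.01004/(4π·0.0223) = 0.03582 K/W
ΣR = 2.398×10^-6 + 0.2135 + 0.03582 = 0.2493 K/W
Q = ΔT/ΣR = (54 °C − 11.9 °C)/0.2493 = 168.9 W
From the inner boundary to the aerogel blanket/phenolic foam interface, ΣR_partial = 0.2135 K/W.
T_interface = T_in − Q·ΣR_partial = 54 °C − (168.9)(0.2135) = 17.9 °C

T = 17.9 °C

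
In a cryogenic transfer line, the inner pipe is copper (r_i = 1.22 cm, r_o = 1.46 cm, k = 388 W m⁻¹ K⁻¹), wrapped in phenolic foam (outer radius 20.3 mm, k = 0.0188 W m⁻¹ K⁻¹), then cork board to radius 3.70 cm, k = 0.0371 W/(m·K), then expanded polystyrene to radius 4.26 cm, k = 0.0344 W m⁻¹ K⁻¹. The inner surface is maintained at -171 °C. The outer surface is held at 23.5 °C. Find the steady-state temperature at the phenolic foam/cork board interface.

T = -80.8 °C

Treat each layer as a resistance in series:
  R'_copper = ln(0.0146/0.0122)/(2πk) = 0.1796/(2π·388) = 7.366×10^-5 m·K/W
  R'_phenolic foam = ln(0.0203/0.0146)/(2πk) = 0.3296/(2π·0.0188) = 2.790 m·K/W
  R'_cork board = ln(0.0370/0.0203)/(2πk) = 0.6003/(2π·0.0371) = 2.575 m·K/W
  R'_expanded polystyrene = ln(0.0426/0.0370)/(2πk) = 0.1409/(2π·0.0344) = 0.6521 m·K/W
ΣR = 7.366×10^-5 + 2.790 + 2.575 + 0.6521 = 6.017 m·K/W
Q' = ΔT/ΣR = (-171 °C − 23.5 °C)/6.017 = -32.33 W/m
From the inner boundary to the phenolic foam/cork board interface, ΣR_partial = 2.790 m·K/W.
T_interface = T_in − Q'·ΣR_partial = -171 °C − (-32.33)(2.790) = -80.8 °C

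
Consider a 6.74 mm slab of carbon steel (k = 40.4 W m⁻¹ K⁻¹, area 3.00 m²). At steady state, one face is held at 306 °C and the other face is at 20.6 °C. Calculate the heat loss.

Q = kA·ΔT/L = 40.4 × 3.00 × |306 °C − 20.6 °C| / 0.00674 = 5.13×10^6 W

Q = 5130 kW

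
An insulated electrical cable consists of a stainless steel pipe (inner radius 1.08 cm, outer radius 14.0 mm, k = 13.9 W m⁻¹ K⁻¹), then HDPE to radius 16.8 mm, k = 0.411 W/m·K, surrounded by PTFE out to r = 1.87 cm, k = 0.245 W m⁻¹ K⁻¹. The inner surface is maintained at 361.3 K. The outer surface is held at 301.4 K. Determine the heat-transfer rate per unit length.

Q' = 418 W/m

Resistance network (inner→outer):
  R'_stainless steel = ln(0.0140/0.0108)/(2πk) = 0.2595/(2π·13.9) = 0.002971 m·K/W
  R'_HDPE = ln(0.0168/0.0140)/(2πk) = 0.1823/(2π·0.411) = 0.07060 m·K/W
  R'_PTFE = ln(0.0187/0.0168)/(2πk) = 0.1071/(2π·0.245) = 0.06960 m·K/W
ΣR = 0.002971 + 0.07060 + 0.06960 = 0.1432 m·K/W
Q' = ΔT/ΣR = (361.3 K − 301.4 K)/0.1432 = 418 W/m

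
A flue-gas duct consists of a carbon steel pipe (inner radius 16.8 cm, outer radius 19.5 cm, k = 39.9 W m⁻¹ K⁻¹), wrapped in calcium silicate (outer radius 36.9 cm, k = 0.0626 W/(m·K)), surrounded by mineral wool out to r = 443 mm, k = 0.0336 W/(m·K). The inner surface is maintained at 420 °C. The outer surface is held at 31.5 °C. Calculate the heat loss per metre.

Resistance network (inner→outer):
  R'_carbon steel = ln(0.195/0.168)/(2πk) = 0.1490/(2π·39.9) = 5.945×10^-4 m·K/W
  R'_calcium silicate = ln(0.369/0.195)/(2πk) = 0.6378/(2π·0.0626) = 1.622 m·K/W
  R'_mineral wool = ln(0.443/0.369)/(2πk) = 0.1828/(2π·0.0336) = 0.8658 m·K/W
ΣR = 5.945×10^-4 + 1.622 + 0.8658 = 2.488 m·K/W
Q' = ΔT/ΣR = (420 °C − 31.5 °C)/2.488 = 156 W/m

Q' = 156 W/m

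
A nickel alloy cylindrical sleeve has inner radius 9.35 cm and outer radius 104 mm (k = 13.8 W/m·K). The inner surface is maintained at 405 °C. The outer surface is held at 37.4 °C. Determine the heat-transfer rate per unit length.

Q' = 2πk·ΔT/ln(r₂/r₁) = 2π × 13.8 × 367.6 / ln(0.104/0.0935) = 2.99×10^5 W/m

Q' = 299 kW/m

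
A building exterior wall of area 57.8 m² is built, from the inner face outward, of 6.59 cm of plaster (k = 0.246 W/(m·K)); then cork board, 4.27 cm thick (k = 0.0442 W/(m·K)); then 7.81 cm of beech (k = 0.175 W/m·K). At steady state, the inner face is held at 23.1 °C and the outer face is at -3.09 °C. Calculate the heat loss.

Resistance network (inner→outer):
  R_plaster = L/(kA) = 0.0659/(0.246·57.8) = 0.004635 K/W
  R_cork board = L/(kA) = 0.0427/(0.0442·57.8) = 0.01671 K/W
  R_beech = L/(kA) = 0.0781/(0.175·57.8) = 0.007721 K/W
ΣR = 0.004635 + 0.01671 + 0.007721 = 0.02907 K/W
Q = ΔT/ΣR = (23.1 °C − -3.09 °C)/0.02907 = 901 W

Q = 901 W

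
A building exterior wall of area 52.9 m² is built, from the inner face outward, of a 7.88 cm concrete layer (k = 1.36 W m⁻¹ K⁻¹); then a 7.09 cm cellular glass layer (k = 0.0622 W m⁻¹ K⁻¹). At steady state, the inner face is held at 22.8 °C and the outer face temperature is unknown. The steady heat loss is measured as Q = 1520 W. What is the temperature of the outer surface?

T_out = -11.6 °C

Sum the resistances:
  R_concrete = L/(kA) = 0.0788/(1.36·52.9) = 0.001095 K/W
  R_cellular glass = L/(kA) = 0.0709/(0.0622·52.9) = 0.02155 K/W
ΣR = 0.02264 K/W
ΔT = Q·ΣR = 1520 × 0.02264 = 34.41 K
Heat flows outward, so T_out = T_in − ΔT = 22.8 − 34.41 = -11.6 °C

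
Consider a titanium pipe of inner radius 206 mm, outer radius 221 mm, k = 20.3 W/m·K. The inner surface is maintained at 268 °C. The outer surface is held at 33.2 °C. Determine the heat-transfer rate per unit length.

Q' = 2πk·ΔT/ln(r₂/r₁) = 2π × 20.3 × 234.8 / ln(0.221/0.206) = 4.26×10^5 W/m

Q' = 426 kW/m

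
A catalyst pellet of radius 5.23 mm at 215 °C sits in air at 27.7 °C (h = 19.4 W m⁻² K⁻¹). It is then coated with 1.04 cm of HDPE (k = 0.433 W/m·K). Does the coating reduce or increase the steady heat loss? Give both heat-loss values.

increases: 1.25 → 4.66 W

Critical radius for a sphere: r_cr = 2k/h = 0.0446 m = 4.46 cm.
Outer radius after coating: r₂ = 0.00523 + 0.0104 = 0.01563 m.
Since r₁ < r_cr and r₂ ≤ r_cr, the coating moves toward the maximum at r_cr — heat loss rises.
Bare: R = 1/(4πr₁²h) = 150.0 K/W; Q = 187.3/150.0 = 1.25 W.
Coated: R = R_cond + R_conv = 40.17 K/W; Q = 187.3/40.17 = 4.66 W.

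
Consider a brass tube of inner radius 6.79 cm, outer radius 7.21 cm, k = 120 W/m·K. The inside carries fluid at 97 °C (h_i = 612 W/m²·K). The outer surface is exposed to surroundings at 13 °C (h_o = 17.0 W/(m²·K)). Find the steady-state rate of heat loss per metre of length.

Series thermal resistances, inner to outer:
  R'_conv,in = 1/(2πr h) = 1/(2π·0.0679·612) = 0.003830 m·K/W
  R'_brass = ln(0.0721/0.0679)/(2πk) = 0.06002/(2π·120) = 7.960×10^-5 m·K/W
  R'_conv,out = 1/(2πr h) = 1/(2π·0.0721·17.0) = 0.1298 m·K/W
ΣR = 0.003830 + 7.960×10^-5 + 0.1298 = 0.1337 m·K/W
Q' = ΔT/ΣR = (97 °C − 13 °C)/0.1337 = 628 W/m

Q' = 628 W/m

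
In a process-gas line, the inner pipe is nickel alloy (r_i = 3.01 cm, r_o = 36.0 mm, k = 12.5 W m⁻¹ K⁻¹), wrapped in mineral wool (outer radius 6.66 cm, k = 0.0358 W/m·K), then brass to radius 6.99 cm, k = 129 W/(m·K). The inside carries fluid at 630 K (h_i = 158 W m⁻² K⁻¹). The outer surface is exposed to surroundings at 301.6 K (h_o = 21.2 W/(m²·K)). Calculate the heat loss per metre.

Q' = 114 W/m

Treat each layer as a resistance in series:
  R'_conv,in = 1/(2πr h) = 1/(2π·0.0301·158) = 0.03347 m·K/W
  R'_nickel alloy = ln(0.0360/0.0301)/(2πk) = 0.1790/(2π·12.5) = 0.002279 m·K/W
  R'_mineral wool = ln(0.0666/0.0360)/(2πk) = 0.6152/(2π·0.0358) = 2.735 m·K/W
  R'_brass = ln(0.0699/0.0666)/(2πk) = 0.04836/(2π·129) = 5.967×10^-5 m·K/W
  R'_conv,out = 1/(2πr h) = 1/(2π·0.0699·21.2) = 0.1074 m·K/W
ΣR = 0.03347 + 0.002279 + 2.735 + 5.967×10^-5 + 0.1074 = 2.878 m·K/W
Q' = ΔT/ΣR = (630 K − 301.6 K)/2.878 = 114 W/m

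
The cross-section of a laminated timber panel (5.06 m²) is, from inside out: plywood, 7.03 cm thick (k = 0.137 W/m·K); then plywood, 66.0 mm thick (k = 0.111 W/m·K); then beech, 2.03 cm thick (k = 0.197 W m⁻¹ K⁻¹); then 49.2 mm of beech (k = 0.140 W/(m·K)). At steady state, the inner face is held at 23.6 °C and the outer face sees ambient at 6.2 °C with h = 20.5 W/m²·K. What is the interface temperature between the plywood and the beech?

T = 11.6 °C

Resistance network (inner→outer):
  R_plywood = L/(kA) = 0.0703/(0.137·5.06) = 0.1014 K/W
  R_plywood = L/(kA) = 0.0660/(0.111·5.06) = 0.1175 K/W
  R_beech = L/(kA) = 0.0203/(0.197·5.06) = 0.02036 K/W
  R_beech = L/(kA) = 0.0492/(0.140·5.06) = 0.06945 K/W
  R_conv,out = 1/(hA) = 1/(20.5·5.06) = 0.009640 K/W
ΣR = 0.1014 + 0.1175 + 0.02036 + 0.06945 + 0.009640 = 0.3184 K/W
Q = ΔT/ΣR = (23.6 °C − 6.2 °C)/0.3184 = 54.65 W
From the inner boundary to the plywood/beech interface, ΣR_partial = 0.2189 K/W.
T_interface = T_in − Q·ΣR_partial = 23.6 °C − (54.65)(0.2189) = 11.6 °C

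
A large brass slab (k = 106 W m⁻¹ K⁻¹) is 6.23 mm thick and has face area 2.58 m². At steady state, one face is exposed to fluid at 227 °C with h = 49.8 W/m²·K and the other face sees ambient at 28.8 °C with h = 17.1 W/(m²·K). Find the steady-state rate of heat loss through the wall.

Q = 6.50 kW

Treat each layer as a resistance in series:
  R_conv,in = 1/(hA) = 1/(49.8·2.58) = 0.007783 K/W
  R_brass = L/(kA) = 0.00623/(106·2.58) = 2.278×10^-5 K/W
  R_conv,out = 1/(hA) = 1/(17.1·2.58) = 0.02267 K/W
ΣR = 0.007783 + 2.278×10^-5 + 0.02267 = 0.03048 K/W
Q = ΔT/ΣR = (227 °C − 28.8 °C)/0.03048 = 6500 W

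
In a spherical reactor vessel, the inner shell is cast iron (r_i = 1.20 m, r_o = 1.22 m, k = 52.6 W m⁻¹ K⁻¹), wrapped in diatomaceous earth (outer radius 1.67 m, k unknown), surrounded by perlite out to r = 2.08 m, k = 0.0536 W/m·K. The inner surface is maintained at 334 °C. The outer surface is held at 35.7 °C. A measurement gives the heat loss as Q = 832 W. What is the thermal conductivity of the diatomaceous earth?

k = 0.0959 W/m·K

ΣR = ΔT/Q = |334 − 35.7|/832 = 0.3585 K/W
Known resistances:
  R_cast iron = (1/1.20 − 1/1.22)/(4πk) = 0.01366/(4π·52.6) = 2.067×10^-5 K/W
  R_perlite = (1/1.67 − 1/2.08)/(4πk) = 0.1180/(4π·0.0536) = 0.1752 K/W
R_diatomaceous earth = ΣR − ΣR_known = 0.3585 − 0.1752 = 0.1833 K/W
(1/r₁−1/r₂)/(4πk) = 0.1833 ⇒ k = 0.2209/(4π·0.1833) = 0.0959 W/m·K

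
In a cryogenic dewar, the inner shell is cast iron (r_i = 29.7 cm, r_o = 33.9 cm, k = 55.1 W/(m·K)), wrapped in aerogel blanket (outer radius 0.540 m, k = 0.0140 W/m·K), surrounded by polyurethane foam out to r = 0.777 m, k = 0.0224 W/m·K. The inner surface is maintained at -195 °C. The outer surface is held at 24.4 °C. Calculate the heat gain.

Q = 26.6 W

Series thermal resistances, inner to outer:
  R_cast iron = (1/0.297 − 1/0.339)/(4πk) = 0.4172/(4π·55.1) = 6.025×10^-4 K/W
  R_aerogel blanket = (1/0.339 − 1/0.540)/(4πk) = 1.098/(4π·0.0140) = 6.241 K/W
  R_polyurethane foam = (1/0.540 − 1/0.777)/(4πk) = 0.5649/(4π·0.0224) = 2.007 K/W
ΣR = 6.025×10^-4 + 6.241 + 2.007 = 8.249 K/W
Q = ΔT/ΣR = (-195 °C − 24.4 °C)/8.249 = -26.6 W
(Negative Q ⇒ heat flows inward; heat gain = 26.6 W.)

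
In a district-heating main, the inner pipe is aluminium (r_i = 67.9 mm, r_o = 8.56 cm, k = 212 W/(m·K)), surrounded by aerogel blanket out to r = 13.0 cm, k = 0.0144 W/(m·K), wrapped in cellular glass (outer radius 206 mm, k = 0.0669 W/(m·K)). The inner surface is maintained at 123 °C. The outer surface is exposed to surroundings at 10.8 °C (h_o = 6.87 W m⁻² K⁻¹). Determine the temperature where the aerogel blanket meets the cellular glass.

T = 34.1 °C

Resistance network (inner→outer):
  R'_aluminium = ln(0.0856/0.0679)/(2πk) = 0.2316/(2π·212) = 1.739×10^-4 m·K/W
  R'_aerogel blanket = ln(0.130/0.0856)/(2πk) = 0.4178/(2π·0.0144) = 4.618 m·K/W
  R'_cellular glass = ln(0.206/0.130)/(2πk) = 0.4603/(2π·0.0669) = 1.095 m·K/W
  R'_conv,out = 1/(2πr h) = 1/(2π·0.206·6.87) = 0.1125 m·K/W
ΣR = 1.739×10^-4 + 4.618 + 1.095 + 0.1125 = 5.826 m·K/W
Q' = ΔT/ΣR = (123 °C − 10.8 °C)/5.826 = 19.26 W/m
From the inner boundary to the aerogel blanket/cellular glass interface, ΣR_partial = 4.618 m·K/W.
T_interface = T_in − Q'·ΣR_partial = 123 °C − (19.26)(4.618) = 34.1 °C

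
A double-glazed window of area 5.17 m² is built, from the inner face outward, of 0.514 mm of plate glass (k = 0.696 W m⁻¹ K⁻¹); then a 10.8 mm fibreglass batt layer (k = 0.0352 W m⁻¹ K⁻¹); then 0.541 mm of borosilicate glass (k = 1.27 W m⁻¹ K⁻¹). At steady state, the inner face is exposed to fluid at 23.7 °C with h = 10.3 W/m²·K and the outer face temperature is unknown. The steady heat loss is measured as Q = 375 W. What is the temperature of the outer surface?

Series resistances:
  R_conv,in = 1/(hA) = 1/(10.3·5.17) = 0.01878 K/W
  R_plate glass = L/(kA) = 5.14×10^-4/(0.696·5.17) = 1.428×10^-4 K/W
  R_fibreglass batt = L/(kA) = 0.0108/(0.0352·5.17) = 0.05935 K/W
  R_borosilicate glass = L/(kA) = 5.41×10^-4/(1.27·5.17) = 8.240×10^-5 K/W
ΣR = 0.07835 K/W
ΔT = Q·ΣR = 375 × 0.07835 = 29.38 K
Heat flows outward, so T_out = T_in − ΔT = 23.7 − 29.38 = -5.68 °C

T_out = -5.68 °C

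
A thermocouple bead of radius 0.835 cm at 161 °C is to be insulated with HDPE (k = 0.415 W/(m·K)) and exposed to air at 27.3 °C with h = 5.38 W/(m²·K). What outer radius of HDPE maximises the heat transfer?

r_cr = 15.4 cm

For a sphere, r_cr = 2k_ins/h = 2·0.415/5.38 = 0.154 m = 15.4 cm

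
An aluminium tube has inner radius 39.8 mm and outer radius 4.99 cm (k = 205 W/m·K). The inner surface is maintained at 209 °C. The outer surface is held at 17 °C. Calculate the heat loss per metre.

Q' = 2πk·ΔT/ln(r₂/r₁) = 2π × 205 × 192 / ln(0.0499/0.0398) = 1.09×10^6 W/m

Q' = 1090 kW/m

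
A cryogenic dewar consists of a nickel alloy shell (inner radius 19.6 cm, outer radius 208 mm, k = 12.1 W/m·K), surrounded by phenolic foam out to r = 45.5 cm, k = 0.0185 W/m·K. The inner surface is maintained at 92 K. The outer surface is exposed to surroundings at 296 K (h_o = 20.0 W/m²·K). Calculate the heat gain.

Treat each layer as a resistance in series:
  R_nickel alloy = (1/0.196 − 1/0.208)/(4πk) = 0.2943/(4π·12.1) = 0.001936 K/W
  R_phenolic foam = (1/0.208 − 1/0.455)/(4πk) = 2.610/(4π·0.0185) = 11.23 K/W
  R_conv,out = 1/(4πr²h) = 1/(4π·0.455²·20.0) = 0.01922 K/W
ΣR = 0.001936 + 11.23 + 0.01922 = 11.25 K/W
Q = ΔT/ΣR = (92 K − 296 K)/11.25 = -18.1 W
(Negative Q ⇒ heat flows inward; heat gain = 18.1 W.)

Q = 18.1 W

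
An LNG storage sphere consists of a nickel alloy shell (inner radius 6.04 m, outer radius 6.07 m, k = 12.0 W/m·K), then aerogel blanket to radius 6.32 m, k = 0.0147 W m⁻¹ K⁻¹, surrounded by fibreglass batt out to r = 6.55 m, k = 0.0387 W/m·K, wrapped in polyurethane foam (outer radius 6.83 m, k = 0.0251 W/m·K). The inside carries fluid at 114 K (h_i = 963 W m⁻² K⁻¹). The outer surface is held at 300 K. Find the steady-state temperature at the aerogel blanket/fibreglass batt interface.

Series thermal resistances, inner to outer:
  R_conv,in = 1/(4πr²h) = 1/(4π·6.04²·963) = 2.265×10^-6 K/W
  R_nickel alloy = (1/6.04 − 1/6.07)/(4πk) = 8.183×10^-4/(4π·12.0) = 5.426×10^-6 K/W
  R_aerogel blanket = (1/6.07 − 1/6.32)/(4πk) = 0.006517/(4π·0.0147) = 0.03528 K/W
  R_fibreglass batt = (1/6.32 − 1/6.55)/(4πk) = 0.005556/(4π·0.0387) = 0.01142 K/W
  R_polyurethane foam = (1/6.55 − 1/6.83)/(4πk) = 0.006259/(4π·0.0251) = 0.01984 K/W
ΣR = 2.265×10^-6 + 5.426×10^-6 + 0.03528 + 0.01142 + 0.01984 = 0.06655 K/W
Q = ΔT/ΣR = (114 K − 300 K)/0.06655 = -2795 W
From the inner boundary to the aerogel blanket/fibreglass batt interface, ΣR_partial = 0.03529 K/W.
T_interface = T_in − Q·ΣR_partial = 114 K − (-2795)(0.03529) = 212.6 K

T = 212.6 K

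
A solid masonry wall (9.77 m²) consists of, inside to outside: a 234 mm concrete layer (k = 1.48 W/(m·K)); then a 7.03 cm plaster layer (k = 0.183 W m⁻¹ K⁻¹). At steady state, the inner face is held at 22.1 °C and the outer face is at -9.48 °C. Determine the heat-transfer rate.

Resistance network (inner→outer):
  R_concrete = L/(kA) = 0.234/(1.48·9.77) = 0.01618 K/W
  R_plaster = L/(kA) = 0.0703/(0.183·9.77) = 0.03932 K/W
ΣR = 0.01618 + 0.03932 = 0.05550 K/W
Q = ΔT/ΣR = (22.1 °C − -9.48 °C)/0.05550 = 569 W

Q = 569 W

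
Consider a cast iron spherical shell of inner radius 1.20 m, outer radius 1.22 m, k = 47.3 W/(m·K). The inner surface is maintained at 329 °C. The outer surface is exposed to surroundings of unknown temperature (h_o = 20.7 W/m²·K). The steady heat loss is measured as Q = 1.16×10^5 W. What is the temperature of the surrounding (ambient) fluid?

Series resistances:
  R_cast iron = (1/1.20 − 1/1.22)/(4πk) = 0.01366/(4π·47.3) = 2.298×10^-5 K/W
  R_conv,out = 1/(4πr²h) = 1/(4π·1.22²·20.7) = 0.002583 K/W
ΣR = 0.002606 K/W
ΔT = Q·ΣR = 1.16×10^5 × 0.002606 = 302.3 K
Heat flows outward, so T_out = T_in − ΔT = 329 − 302.3 = 26.7 °C

T_out = 26.7 °C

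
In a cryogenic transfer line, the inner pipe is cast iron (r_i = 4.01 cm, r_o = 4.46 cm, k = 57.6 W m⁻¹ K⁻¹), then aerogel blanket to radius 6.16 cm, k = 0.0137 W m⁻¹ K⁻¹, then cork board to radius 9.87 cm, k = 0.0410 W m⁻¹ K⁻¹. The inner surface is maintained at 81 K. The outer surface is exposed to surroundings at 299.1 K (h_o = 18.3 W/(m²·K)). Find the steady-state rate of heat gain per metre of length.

Q' = 38.5 W/m

Treat each layer as a resistance in series:
  R'_cast iron = ln(0.0446/0.0401)/(2πk) = 0.1064/(2π·57.6) = 2.939×10^-4 m·K/W
  R'_aerogel blanket = ln(0.0616/0.0446)/(2πk) = 0.3229/(2π·0.0137) = 3.752 m·K/W
  R'_cork board = ln(0.0987/0.0616)/(2πk) = 0.4714/(2π·0.0410) = 1.830 m·K/W
  R'_conv,out = 1/(2πr h) = 1/(2π·0.0987·18.3) = 0.08812 m·K/W
ΣR = 2.939×10^-4 + 3.752 + 1.830 + 0.08812 = 5.670 m·K/W
Q' = ΔT/ΣR = (81 K − 299.1 K)/5.670 = -38.5 W/m
(Negative Q' ⇒ heat flows inward; heat gain = 38.5 W/m.)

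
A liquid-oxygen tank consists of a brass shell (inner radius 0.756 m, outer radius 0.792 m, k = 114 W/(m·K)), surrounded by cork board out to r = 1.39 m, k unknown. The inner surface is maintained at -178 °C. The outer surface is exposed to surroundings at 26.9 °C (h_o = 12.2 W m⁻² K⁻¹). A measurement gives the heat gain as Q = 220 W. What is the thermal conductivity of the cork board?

ΣR = ΔT/Q = |-178 − 26.9|/220 = 0.9314 K/W
Known resistances:
  R_brass = (1/0.756 − 1/0.792)/(4πk) = 0.06013/(4π·114) = 4.197×10^-5 K/W
  R_conv,out = 1/(4πr²h) = 1/(4π·1.39²·12.2) = 0.003376 K/W
R_cork board = ΣR − ΣR_known = 0.9314 − 0.003418 = 0.9280 K/W
(1/r₁−1/r₂)/(4πk) = 0.9280 ⇒ k = 0.5432/(4π·0.9280) = 0.0466 W/m·K

k = 0.0466 W/m·K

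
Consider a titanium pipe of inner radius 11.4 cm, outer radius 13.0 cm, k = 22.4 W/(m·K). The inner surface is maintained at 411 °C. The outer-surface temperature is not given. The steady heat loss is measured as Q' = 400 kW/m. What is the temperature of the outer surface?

Sum the resistances:
  R'_titanium = ln(0.130/0.114)/(2πk) = 0.1313/(2π·22.4) = 9.332×10^-4 m·K/W
ΣR = 9.332×10^-4 m·K/W
ΔT = Q'·ΣR = 4.00×10^5 × 9.332×10^-4 = 373.3 K
Heat flows outward, so T_out = T_in − ΔT = 411 − 373.3 = 37.7 °C

T_out = 37.7 °C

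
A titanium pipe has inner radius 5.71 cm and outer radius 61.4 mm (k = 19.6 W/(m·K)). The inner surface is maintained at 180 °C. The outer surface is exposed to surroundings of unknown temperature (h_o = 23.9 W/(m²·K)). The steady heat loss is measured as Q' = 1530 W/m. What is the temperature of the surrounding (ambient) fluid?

T_out = 13.2 °C

Sum the resistances:
  R'_titanium = ln(0.0614/0.0571)/(2πk) = 0.07261/(2π·19.6) = 5.896×10^-4 m·K/W
  R'_conv,out = 1/(2πr h) = 1/(2π·0.0614·23.9) = 0.1085 m·K/W
ΣR = 0.1090 m·K/W
ΔT = Q'·ΣR = 1530 × 0.1090 = 166.8 K
Heat flows outward, so T_out = T_in − ΔT = 180 − 166.8 = 13.2 °C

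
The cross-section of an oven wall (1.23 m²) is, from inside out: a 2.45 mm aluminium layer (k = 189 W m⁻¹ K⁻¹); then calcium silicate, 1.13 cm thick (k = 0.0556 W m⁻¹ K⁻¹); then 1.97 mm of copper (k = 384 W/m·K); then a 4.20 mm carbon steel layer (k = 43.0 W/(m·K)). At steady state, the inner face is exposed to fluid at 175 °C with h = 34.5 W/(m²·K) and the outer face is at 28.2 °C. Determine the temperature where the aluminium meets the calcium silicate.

Series thermal resistances, inner to outer:
  R_conv,in = 1/(hA) = 1/(34.5·1.23) = 0.02357 K/W
  R_aluminium = L/(kA) = 0.00245/(189·1.23) = 1.054×10^-5 K/W
  R_calcium silicate = L/(kA) = 0.0113/(0.0556·1.23) = 0.1652 K/W
  R_copper = L/(kA) = 0.00197/(384·1.23) = 4.171×10^-6 K/W
  R_carbon steel = L/(kA) = 0.00420/(43.0·1.23) = 7.941×10^-5 K/W
ΣR = 0.02357 + 1.054×10^-5 + 0.1652 + 4.171×10^-6 + 7.941×10^-5 = 0.1889 K/W
Q = ΔT/ΣR = (175 °C − 28.2 °C)/0.1889 = 777.1 W
From the inner boundary to the aluminium/calcium silicate interface, ΣR_partial = 0.02358 K/W.
T_interface = T_in − Q·ΣR_partial = 175 °C − (777.1)(0.02358) = 157 °C

T = 157 °C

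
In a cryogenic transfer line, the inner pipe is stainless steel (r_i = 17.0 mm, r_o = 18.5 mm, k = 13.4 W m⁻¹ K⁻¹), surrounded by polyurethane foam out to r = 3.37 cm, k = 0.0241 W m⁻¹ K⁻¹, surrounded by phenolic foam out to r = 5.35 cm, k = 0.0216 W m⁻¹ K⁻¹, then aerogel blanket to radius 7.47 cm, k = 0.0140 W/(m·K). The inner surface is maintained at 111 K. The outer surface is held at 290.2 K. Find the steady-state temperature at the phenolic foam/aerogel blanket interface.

T = 229.3 K

Treat each layer as a resistance in series:
  R'_stainless steel = ln(0.0185/0.0170)/(2πk) = 0.08456/(2π·13.4) = 0.001004 m·K/W
  R'_polyurethane foam = ln(0.0337/0.0185)/(2πk) = 0.5997/(2π·0.0241) = 3.961 m·K/W
  R'_phenolic foam = ln(0.0535/0.0337)/(2πk) = 0.4622/(2π·0.0216) = 3.406 m·K/W
  R'_aerogel blanket = ln(0.0747/0.0535)/(2πk) = 0.3338/(2π·0.0140) = 3.795 m·K/W
ΣR = 0.001004 + 3.961 + 3.406 + 3.795 = 11.16 m·K/W
Q' = ΔT/ΣR = (111 K − 290.2 K)/11.16 = -16.06 W/m
From the inner boundary to the phenolic foam/aerogel blanket interface, ΣR_partial = 7.368 m·K/W.
T_interface = T_in − Q'·ΣR_partial = 111 K − (-16.06)(7.368) = 229.3 K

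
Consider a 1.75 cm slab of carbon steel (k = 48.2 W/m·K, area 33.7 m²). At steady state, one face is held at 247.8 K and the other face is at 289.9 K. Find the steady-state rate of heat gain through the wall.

Q = kA·ΔT/L = 48.2 × 33.7 × |247.8 K − 289.9 K| / 0.0175 = 3.91×10^6 W

Q = 3.91×10^6 W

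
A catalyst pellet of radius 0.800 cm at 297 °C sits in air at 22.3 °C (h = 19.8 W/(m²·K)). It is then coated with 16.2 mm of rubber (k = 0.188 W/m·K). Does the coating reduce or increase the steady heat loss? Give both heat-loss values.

increases: 4.37 → 6.50 W

Critical radius for a sphere: r_cr = 2k/h = 0.0190 m = 1.90 cm.
Outer radius after coating: r₂ = 0.00800 + 0.0162 = 0.02420 m.
r₁ < r_cr < r₂: heat loss rises to a maximum at r_cr then falls. Whether the coating helps depends on whether Q(r₂) has dropped back below Q(r₁).
Bare: R = 1/(4πr₁²h) = 62.80 K/W; Q = 274.7/62.80 = 4.37 W.
Coated: R = R_cond + R_conv = 42.28 K/W; Q = 274.7/42.28 = 6.50 W.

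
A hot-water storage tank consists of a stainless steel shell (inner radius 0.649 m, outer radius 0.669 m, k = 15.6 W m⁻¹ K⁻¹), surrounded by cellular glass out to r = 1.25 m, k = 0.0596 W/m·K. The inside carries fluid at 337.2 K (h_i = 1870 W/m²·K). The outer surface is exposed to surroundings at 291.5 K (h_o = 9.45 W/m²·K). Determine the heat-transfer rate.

Series thermal resistances, inner to outer:
  R_conv,in = 1/(4πr²h) = 1/(4π·0.649²·1870) = 1.010×10^-4 K/W
  R_stainless steel = (1/0.649 − 1/0.669)/(4πk) = 0.04606/(4π·15.6) = 2.350×10^-4 K/W
  R_cellular glass = (1/0.669 − 1/1.25)/(4πk) = 0.6948/(4π·0.0596) = 0.9276 K/W
  R_conv,out = 1/(4πr²h) = 1/(4π·1.25²·9.45) = 0.005389 K/W
ΣR = 1.010×10^-4 + 2.350×10^-4 + 0.9276 + 0.005389 = 0.9333 K/W
Q = ΔT/ΣR = (337.2 K − 291.5 K)/0.9333 = 49.0 W

Q = 49.0 W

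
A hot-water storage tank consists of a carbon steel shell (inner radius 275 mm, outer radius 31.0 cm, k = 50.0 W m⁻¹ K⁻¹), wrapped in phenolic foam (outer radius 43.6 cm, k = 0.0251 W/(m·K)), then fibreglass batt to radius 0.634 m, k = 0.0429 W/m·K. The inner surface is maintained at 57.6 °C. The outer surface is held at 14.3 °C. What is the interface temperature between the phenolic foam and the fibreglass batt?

Series thermal resistances, inner to outer:
  R_carbon steel = (1/0.275 − 1/0.310)/(4πk) = 0.4106/(4π·50.0) = 6.534×10^-4 K/W
  R_phenolic foam = (1/0.310 − 1/0.436)/(4πk) = 0.9322/(4π·0.0251) = 2.956 K/W
  R_fibreglass batt = (1/0.436 − 1/0.634)/(4πk) = 0.7163/(4π·0.0429) = 1.329 K/W
ΣR = 6.534×10^-4 + 2.956 + 1.329 = 4.286 K/W
Q = ΔT/ΣR = (57.6 °C − 14.3 °C)/4.286 = 10.10 W
From the inner boundary to the phenolic foam/fibreglass batt interface, ΣR_partial = 2.957 K/W.
T_interface = T_in − Q·ΣR_partial = 57.6 °C − (10.10)(2.957) = 27.7 °C

T = 27.7 °C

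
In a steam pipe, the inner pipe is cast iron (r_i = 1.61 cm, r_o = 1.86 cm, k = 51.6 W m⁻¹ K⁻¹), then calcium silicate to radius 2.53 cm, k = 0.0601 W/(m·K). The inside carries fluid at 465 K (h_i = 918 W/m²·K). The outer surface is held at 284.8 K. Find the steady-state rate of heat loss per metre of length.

Series thermal resistances, inner to outer:
  R'_conv,in = 1/(2πr h) = 1/(2π·0.0161·918) = 0.01077 m·K/W
  R'_cast iron = ln(0.0186/0.0161)/(2πk) = 0.1443/(2π·51.6) = 4.452×10^-4 m·K/W
  R'_calcium silicate = ln(0.0253/0.0186)/(2πk) = 0.3076/(2π·0.0601) = 0.8147 m·K/W
ΣR = 0.01077 + 4.452×10^-4 + 0.8147 = 0.8259 m·K/W
Q' = ΔT/ΣR = (465 K − 284.8 K)/0.8259 = 218 W/m

Q' = 218 W/m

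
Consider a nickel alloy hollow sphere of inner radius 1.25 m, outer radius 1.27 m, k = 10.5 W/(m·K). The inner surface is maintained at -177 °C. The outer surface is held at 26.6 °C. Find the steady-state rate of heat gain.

Q = 4πk·ΔT/(1/r₁ − 1/r₂) = 4π × 10.5 × 203.6 / (1/1.25 − 1/1.27) = 2.13×10^6 W

Q = 2130 kW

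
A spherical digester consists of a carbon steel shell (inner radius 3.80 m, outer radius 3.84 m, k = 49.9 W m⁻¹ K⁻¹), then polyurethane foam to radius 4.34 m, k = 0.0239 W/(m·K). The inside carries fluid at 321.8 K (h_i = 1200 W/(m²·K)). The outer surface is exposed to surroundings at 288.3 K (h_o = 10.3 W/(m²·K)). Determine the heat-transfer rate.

Resistance network (inner→outer):
  R_conv,in = 1/(4πr²h) = 1/(4π·3.80²·1200) = 4.592×10^-6 K/W
  R_carbon steel = (1/3.80 − 1/3.84)/(4πk) = 0.002741/(4π·49.9) = 4.372×10^-6 K/W
  R_polyurethane foam = (1/3.84 − 1/4.34)/(4πk) = 0.03000/(4π·0.0239) = 0.09989 K/W
  R_conv,out = 1/(4πr²h) = 1/(4π·4.34²·10.3) = 4.102×10^-4 K/W
ΣR = 4.592×10^-6 + 4.372×10^-6 + 0.09989 + 4.102×10^-4 = 0.1003 K/W
Q = ΔT/ΣR = (321.8 K − 288.3 K)/0.1003 = 334 W

Q = 334 W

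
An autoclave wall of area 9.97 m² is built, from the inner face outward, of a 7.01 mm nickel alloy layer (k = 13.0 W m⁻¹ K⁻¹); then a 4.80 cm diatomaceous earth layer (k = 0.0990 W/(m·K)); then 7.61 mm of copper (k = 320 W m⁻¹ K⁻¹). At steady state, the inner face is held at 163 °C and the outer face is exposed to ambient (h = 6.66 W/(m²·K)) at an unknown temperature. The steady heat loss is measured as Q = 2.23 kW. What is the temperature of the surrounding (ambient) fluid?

T_out = 20.8 °C

Series resistances:
  R_nickel alloy = L/(kA) = 0.00701/(13.0·9.97) = 5.409×10^-5 K/W
  R_diatomaceous earth = L/(kA) = 0.0480/(0.0990·9.97) = 0.04863 K/W
  R_copper = L/(kA) = 0.00761/(320·9.97) = 2.385×10^-6 K/W
  R_conv,out = 1/(hA) = 1/(6.66·9.97) = 0.01506 K/W
ΣR = 0.06375 K/W
ΔT = Q·ΣR = 2230 × 0.06375 = 142.2 K
Heat flows outward, so T_out = T_in − ΔT = 163 − 142.2 = 20.8 °C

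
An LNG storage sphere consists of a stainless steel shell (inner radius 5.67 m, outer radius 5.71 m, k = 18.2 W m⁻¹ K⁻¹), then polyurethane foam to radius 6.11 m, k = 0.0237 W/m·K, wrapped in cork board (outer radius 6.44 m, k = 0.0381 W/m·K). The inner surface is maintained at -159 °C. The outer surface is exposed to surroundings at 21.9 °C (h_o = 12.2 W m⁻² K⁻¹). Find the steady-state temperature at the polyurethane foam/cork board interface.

Resistance network (inner→outer):
  R_stainless steel = (1/5.67 − 1/5.71)/(4πk) = 0.001235/(4π·18.2) = 5.402×10^-6 K/W
  R_polyurethane foam = (1/5.71 − 1/6.11)/(4πk) = 0.01147/(4π·0.0237) = 0.03850 K/W
  R_cork board = (1/6.11 − 1/6.44)/(4πk) = 0.008387/(4π·0.0381) = 0.01752 K/W
  R_conv,out = 1/(4πr²h) = 1/(4π·6.44²·12.2) = 1.573×10^-4 K/W
ΣR = 5.402×10^-6 + 0.03850 + 0.01752 + 1.573×10^-4 = 0.05618 K/W
Q = ΔT/ΣR = (-159 °C − 21.9 °C)/0.05618 = -3220 W
From the inner boundary to the polyurethane foam/cork board interface, ΣR_partial = 0.03851 K/W.
T_interface = T_in − Q·ΣR_partial = -159 °C − (-3220)(0.03851) = -35.0 °C

T = -35.0 °C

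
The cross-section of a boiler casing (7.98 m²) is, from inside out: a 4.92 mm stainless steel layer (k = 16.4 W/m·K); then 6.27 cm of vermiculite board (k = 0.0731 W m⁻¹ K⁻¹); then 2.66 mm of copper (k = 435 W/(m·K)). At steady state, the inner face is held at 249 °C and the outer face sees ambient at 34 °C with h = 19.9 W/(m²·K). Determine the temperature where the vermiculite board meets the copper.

T = 45.9 °C

Series thermal resistances, inner to outer:
  R_stainless steel = L/(kA) = 0.00492/(16.4·7.98) = 3.759×10^-5 K/W
  R_vermiculite board = L/(kA) = 0.0627/(0.0731·7.98) = 0.1075 K/W
  R_copper = L/(kA) = 0.00266/(435·7.98) = 7.663×10^-7 K/W
  R_conv,out = 1/(hA) = 1/(19.9·7.98) = 0.006297 K/W
ΣR = 3.759×10^-5 + 0.1075 + 7.663×10^-7 + 0.006297 = 0.1138 K/W
Q = ΔT/ΣR = (249 °C − 34 °C)/0.1138 = 1889 W
From the inner boundary to the vermiculite board/copper interface, ΣR_partial = 0.1075 K/W.
T_interface = T_in − Q·ΣR_partial = 249 °C − (1889)(0.1075) = 45.9 °C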